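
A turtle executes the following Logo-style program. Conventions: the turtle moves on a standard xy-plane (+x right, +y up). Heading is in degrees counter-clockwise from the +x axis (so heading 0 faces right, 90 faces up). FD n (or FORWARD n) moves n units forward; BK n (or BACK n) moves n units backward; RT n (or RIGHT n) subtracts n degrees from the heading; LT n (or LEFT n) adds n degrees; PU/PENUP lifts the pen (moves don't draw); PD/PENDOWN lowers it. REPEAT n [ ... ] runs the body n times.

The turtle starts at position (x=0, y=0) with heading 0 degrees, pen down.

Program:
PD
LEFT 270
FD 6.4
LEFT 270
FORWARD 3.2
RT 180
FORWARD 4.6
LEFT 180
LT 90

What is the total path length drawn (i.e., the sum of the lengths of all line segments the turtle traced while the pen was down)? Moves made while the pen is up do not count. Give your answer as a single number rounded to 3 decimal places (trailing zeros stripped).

Executing turtle program step by step:
Start: pos=(0,0), heading=0, pen down
PD: pen down
LT 270: heading 0 -> 270
FD 6.4: (0,0) -> (0,-6.4) [heading=270, draw]
LT 270: heading 270 -> 180
FD 3.2: (0,-6.4) -> (-3.2,-6.4) [heading=180, draw]
RT 180: heading 180 -> 0
FD 4.6: (-3.2,-6.4) -> (1.4,-6.4) [heading=0, draw]
LT 180: heading 0 -> 180
LT 90: heading 180 -> 270
Final: pos=(1.4,-6.4), heading=270, 3 segment(s) drawn

Segment lengths:
  seg 1: (0,0) -> (0,-6.4), length = 6.4
  seg 2: (0,-6.4) -> (-3.2,-6.4), length = 3.2
  seg 3: (-3.2,-6.4) -> (1.4,-6.4), length = 4.6
Total = 14.2

Answer: 14.2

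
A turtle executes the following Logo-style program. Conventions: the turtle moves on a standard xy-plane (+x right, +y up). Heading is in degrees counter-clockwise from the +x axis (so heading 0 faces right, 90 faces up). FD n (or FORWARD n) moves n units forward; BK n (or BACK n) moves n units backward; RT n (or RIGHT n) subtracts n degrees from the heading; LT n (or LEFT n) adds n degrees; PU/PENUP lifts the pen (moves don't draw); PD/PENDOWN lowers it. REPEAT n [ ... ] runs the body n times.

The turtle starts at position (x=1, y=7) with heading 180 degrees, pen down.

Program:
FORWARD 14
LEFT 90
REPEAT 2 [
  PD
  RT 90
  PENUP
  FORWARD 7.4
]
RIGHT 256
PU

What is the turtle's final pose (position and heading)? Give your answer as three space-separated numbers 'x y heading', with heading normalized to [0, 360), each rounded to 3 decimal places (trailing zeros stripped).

Answer: -20.4 14.4 194

Derivation:
Executing turtle program step by step:
Start: pos=(1,7), heading=180, pen down
FD 14: (1,7) -> (-13,7) [heading=180, draw]
LT 90: heading 180 -> 270
REPEAT 2 [
  -- iteration 1/2 --
  PD: pen down
  RT 90: heading 270 -> 180
  PU: pen up
  FD 7.4: (-13,7) -> (-20.4,7) [heading=180, move]
  -- iteration 2/2 --
  PD: pen down
  RT 90: heading 180 -> 90
  PU: pen up
  FD 7.4: (-20.4,7) -> (-20.4,14.4) [heading=90, move]
]
RT 256: heading 90 -> 194
PU: pen up
Final: pos=(-20.4,14.4), heading=194, 1 segment(s) drawn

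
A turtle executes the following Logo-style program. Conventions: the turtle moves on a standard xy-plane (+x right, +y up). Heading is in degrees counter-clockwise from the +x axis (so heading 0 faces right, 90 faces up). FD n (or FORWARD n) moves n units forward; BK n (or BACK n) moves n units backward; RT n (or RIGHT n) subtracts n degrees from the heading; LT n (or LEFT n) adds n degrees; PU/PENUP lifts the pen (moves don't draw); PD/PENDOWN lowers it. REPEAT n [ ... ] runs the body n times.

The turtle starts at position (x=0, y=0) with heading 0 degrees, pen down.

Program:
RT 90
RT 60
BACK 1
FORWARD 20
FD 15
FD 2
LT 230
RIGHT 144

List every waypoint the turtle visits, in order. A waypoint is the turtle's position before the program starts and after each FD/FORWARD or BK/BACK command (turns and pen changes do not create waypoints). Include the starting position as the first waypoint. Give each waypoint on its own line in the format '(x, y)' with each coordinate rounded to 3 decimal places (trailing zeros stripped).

Answer: (0, 0)
(0.866, 0.5)
(-16.454, -9.5)
(-29.445, -17)
(-31.177, -18)

Derivation:
Executing turtle program step by step:
Start: pos=(0,0), heading=0, pen down
RT 90: heading 0 -> 270
RT 60: heading 270 -> 210
BK 1: (0,0) -> (0.866,0.5) [heading=210, draw]
FD 20: (0.866,0.5) -> (-16.454,-9.5) [heading=210, draw]
FD 15: (-16.454,-9.5) -> (-29.445,-17) [heading=210, draw]
FD 2: (-29.445,-17) -> (-31.177,-18) [heading=210, draw]
LT 230: heading 210 -> 80
RT 144: heading 80 -> 296
Final: pos=(-31.177,-18), heading=296, 4 segment(s) drawn
Waypoints (5 total):
(0, 0)
(0.866, 0.5)
(-16.454, -9.5)
(-29.445, -17)
(-31.177, -18)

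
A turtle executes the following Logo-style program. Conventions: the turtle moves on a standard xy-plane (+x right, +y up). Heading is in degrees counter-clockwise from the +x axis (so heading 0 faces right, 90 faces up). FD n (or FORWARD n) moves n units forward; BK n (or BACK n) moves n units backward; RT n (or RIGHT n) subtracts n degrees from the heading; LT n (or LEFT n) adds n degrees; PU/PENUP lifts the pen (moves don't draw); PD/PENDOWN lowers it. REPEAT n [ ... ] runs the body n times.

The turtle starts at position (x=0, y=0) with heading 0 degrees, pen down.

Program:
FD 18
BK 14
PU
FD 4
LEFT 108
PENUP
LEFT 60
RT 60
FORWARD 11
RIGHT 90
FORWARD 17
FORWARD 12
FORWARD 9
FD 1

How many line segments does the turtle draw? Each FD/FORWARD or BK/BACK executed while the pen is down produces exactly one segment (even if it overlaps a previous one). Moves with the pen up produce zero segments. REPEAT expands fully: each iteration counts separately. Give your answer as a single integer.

Answer: 2

Derivation:
Executing turtle program step by step:
Start: pos=(0,0), heading=0, pen down
FD 18: (0,0) -> (18,0) [heading=0, draw]
BK 14: (18,0) -> (4,0) [heading=0, draw]
PU: pen up
FD 4: (4,0) -> (8,0) [heading=0, move]
LT 108: heading 0 -> 108
PU: pen up
LT 60: heading 108 -> 168
RT 60: heading 168 -> 108
FD 11: (8,0) -> (4.601,10.462) [heading=108, move]
RT 90: heading 108 -> 18
FD 17: (4.601,10.462) -> (20.769,15.715) [heading=18, move]
FD 12: (20.769,15.715) -> (32.181,19.423) [heading=18, move]
FD 9: (32.181,19.423) -> (40.741,22.204) [heading=18, move]
FD 1: (40.741,22.204) -> (41.692,22.513) [heading=18, move]
Final: pos=(41.692,22.513), heading=18, 2 segment(s) drawn
Segments drawn: 2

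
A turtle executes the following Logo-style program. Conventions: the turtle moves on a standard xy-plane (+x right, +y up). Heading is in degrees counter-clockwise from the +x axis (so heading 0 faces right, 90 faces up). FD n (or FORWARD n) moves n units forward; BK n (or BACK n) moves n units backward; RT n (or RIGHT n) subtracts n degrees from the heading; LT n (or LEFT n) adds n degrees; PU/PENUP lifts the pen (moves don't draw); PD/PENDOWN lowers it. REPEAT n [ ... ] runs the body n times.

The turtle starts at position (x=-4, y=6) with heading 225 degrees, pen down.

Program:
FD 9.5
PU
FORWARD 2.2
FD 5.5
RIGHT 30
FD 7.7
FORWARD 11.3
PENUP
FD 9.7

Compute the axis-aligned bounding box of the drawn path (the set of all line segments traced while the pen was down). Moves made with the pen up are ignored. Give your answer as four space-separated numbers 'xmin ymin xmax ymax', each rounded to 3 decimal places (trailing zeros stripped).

Answer: -10.718 -0.718 -4 6

Derivation:
Executing turtle program step by step:
Start: pos=(-4,6), heading=225, pen down
FD 9.5: (-4,6) -> (-10.718,-0.718) [heading=225, draw]
PU: pen up
FD 2.2: (-10.718,-0.718) -> (-12.273,-2.273) [heading=225, move]
FD 5.5: (-12.273,-2.273) -> (-16.162,-6.162) [heading=225, move]
RT 30: heading 225 -> 195
FD 7.7: (-16.162,-6.162) -> (-23.6,-8.155) [heading=195, move]
FD 11.3: (-23.6,-8.155) -> (-34.515,-11.08) [heading=195, move]
PU: pen up
FD 9.7: (-34.515,-11.08) -> (-43.884,-13.59) [heading=195, move]
Final: pos=(-43.884,-13.59), heading=195, 1 segment(s) drawn

Segment endpoints: x in {-10.718, -4}, y in {-0.718, 6}
xmin=-10.718, ymin=-0.718, xmax=-4, ymax=6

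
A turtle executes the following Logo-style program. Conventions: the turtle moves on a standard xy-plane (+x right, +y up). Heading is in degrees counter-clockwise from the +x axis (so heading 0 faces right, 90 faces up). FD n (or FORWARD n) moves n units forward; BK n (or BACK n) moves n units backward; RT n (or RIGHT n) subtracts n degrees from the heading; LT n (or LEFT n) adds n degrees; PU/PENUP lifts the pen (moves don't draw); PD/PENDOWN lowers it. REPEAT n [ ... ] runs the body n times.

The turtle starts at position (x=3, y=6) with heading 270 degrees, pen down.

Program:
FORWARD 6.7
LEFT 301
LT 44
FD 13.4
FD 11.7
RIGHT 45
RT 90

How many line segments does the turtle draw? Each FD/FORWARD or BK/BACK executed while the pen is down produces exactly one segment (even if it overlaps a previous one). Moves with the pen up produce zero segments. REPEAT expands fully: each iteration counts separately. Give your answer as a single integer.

Answer: 3

Derivation:
Executing turtle program step by step:
Start: pos=(3,6), heading=270, pen down
FD 6.7: (3,6) -> (3,-0.7) [heading=270, draw]
LT 301: heading 270 -> 211
LT 44: heading 211 -> 255
FD 13.4: (3,-0.7) -> (-0.468,-13.643) [heading=255, draw]
FD 11.7: (-0.468,-13.643) -> (-3.496,-24.945) [heading=255, draw]
RT 45: heading 255 -> 210
RT 90: heading 210 -> 120
Final: pos=(-3.496,-24.945), heading=120, 3 segment(s) drawn
Segments drawn: 3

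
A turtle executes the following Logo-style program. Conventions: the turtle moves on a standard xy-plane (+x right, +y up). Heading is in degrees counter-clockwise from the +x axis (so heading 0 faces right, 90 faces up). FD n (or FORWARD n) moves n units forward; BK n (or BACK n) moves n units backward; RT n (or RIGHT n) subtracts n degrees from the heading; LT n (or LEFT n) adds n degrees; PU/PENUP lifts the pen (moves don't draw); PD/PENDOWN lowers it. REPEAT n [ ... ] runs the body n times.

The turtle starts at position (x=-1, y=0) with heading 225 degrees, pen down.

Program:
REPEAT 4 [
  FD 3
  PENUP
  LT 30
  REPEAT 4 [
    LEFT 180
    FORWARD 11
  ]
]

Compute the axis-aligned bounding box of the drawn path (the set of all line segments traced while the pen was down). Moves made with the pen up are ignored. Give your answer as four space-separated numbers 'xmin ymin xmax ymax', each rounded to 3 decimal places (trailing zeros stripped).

Executing turtle program step by step:
Start: pos=(-1,0), heading=225, pen down
REPEAT 4 [
  -- iteration 1/4 --
  FD 3: (-1,0) -> (-3.121,-2.121) [heading=225, draw]
  PU: pen up
  LT 30: heading 225 -> 255
  REPEAT 4 [
    -- iteration 1/4 --
    LT 180: heading 255 -> 75
    FD 11: (-3.121,-2.121) -> (-0.274,8.504) [heading=75, move]
    -- iteration 2/4 --
    LT 180: heading 75 -> 255
    FD 11: (-0.274,8.504) -> (-3.121,-2.121) [heading=255, move]
    -- iteration 3/4 --
    LT 180: heading 255 -> 75
    FD 11: (-3.121,-2.121) -> (-0.274,8.504) [heading=75, move]
    -- iteration 4/4 --
    LT 180: heading 75 -> 255
    FD 11: (-0.274,8.504) -> (-3.121,-2.121) [heading=255, move]
  ]
  -- iteration 2/4 --
  FD 3: (-3.121,-2.121) -> (-3.898,-5.019) [heading=255, move]
  PU: pen up
  LT 30: heading 255 -> 285
  REPEAT 4 [
    -- iteration 1/4 --
    LT 180: heading 285 -> 105
    FD 11: (-3.898,-5.019) -> (-6.745,5.606) [heading=105, move]
    -- iteration 2/4 --
    LT 180: heading 105 -> 285
    FD 11: (-6.745,5.606) -> (-3.898,-5.019) [heading=285, move]
    -- iteration 3/4 --
    LT 180: heading 285 -> 105
    FD 11: (-3.898,-5.019) -> (-6.745,5.606) [heading=105, move]
    -- iteration 4/4 --
    LT 180: heading 105 -> 285
    FD 11: (-6.745,5.606) -> (-3.898,-5.019) [heading=285, move]
  ]
  -- iteration 3/4 --
  FD 3: (-3.898,-5.019) -> (-3.121,-7.917) [heading=285, move]
  PU: pen up
  LT 30: heading 285 -> 315
  REPEAT 4 [
    -- iteration 1/4 --
    LT 180: heading 315 -> 135
    FD 11: (-3.121,-7.917) -> (-10.899,-0.139) [heading=135, move]
    -- iteration 2/4 --
    LT 180: heading 135 -> 315
    FD 11: (-10.899,-0.139) -> (-3.121,-7.917) [heading=315, move]
    -- iteration 3/4 --
    LT 180: heading 315 -> 135
    FD 11: (-3.121,-7.917) -> (-10.899,-0.139) [heading=135, move]
    -- iteration 4/4 --
    LT 180: heading 135 -> 315
    FD 11: (-10.899,-0.139) -> (-3.121,-7.917) [heading=315, move]
  ]
  -- iteration 4/4 --
  FD 3: (-3.121,-7.917) -> (-1,-10.038) [heading=315, move]
  PU: pen up
  LT 30: heading 315 -> 345
  REPEAT 4 [
    -- iteration 1/4 --
    LT 180: heading 345 -> 165
    FD 11: (-1,-10.038) -> (-11.625,-7.191) [heading=165, move]
    -- iteration 2/4 --
    LT 180: heading 165 -> 345
    FD 11: (-11.625,-7.191) -> (-1,-10.038) [heading=345, move]
    -- iteration 3/4 --
    LT 180: heading 345 -> 165
    FD 11: (-1,-10.038) -> (-11.625,-7.191) [heading=165, move]
    -- iteration 4/4 --
    LT 180: heading 165 -> 345
    FD 11: (-11.625,-7.191) -> (-1,-10.038) [heading=345, move]
  ]
]
Final: pos=(-1,-10.038), heading=345, 1 segment(s) drawn

Segment endpoints: x in {-3.121, -1}, y in {-2.121, 0}
xmin=-3.121, ymin=-2.121, xmax=-1, ymax=0

Answer: -3.121 -2.121 -1 0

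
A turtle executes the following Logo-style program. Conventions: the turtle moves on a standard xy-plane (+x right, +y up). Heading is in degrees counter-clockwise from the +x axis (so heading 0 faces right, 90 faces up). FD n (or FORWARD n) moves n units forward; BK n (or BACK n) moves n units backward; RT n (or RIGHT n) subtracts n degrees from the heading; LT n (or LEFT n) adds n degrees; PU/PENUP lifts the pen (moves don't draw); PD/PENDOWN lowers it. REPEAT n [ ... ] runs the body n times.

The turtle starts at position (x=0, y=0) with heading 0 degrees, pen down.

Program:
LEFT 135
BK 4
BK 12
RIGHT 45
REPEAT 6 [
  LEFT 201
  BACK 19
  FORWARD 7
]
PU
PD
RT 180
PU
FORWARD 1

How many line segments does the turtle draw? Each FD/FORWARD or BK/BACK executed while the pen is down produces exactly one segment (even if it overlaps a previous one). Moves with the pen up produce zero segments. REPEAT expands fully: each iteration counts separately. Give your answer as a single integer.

Executing turtle program step by step:
Start: pos=(0,0), heading=0, pen down
LT 135: heading 0 -> 135
BK 4: (0,0) -> (2.828,-2.828) [heading=135, draw]
BK 12: (2.828,-2.828) -> (11.314,-11.314) [heading=135, draw]
RT 45: heading 135 -> 90
REPEAT 6 [
  -- iteration 1/6 --
  LT 201: heading 90 -> 291
  BK 19: (11.314,-11.314) -> (4.505,6.424) [heading=291, draw]
  FD 7: (4.505,6.424) -> (7.013,-0.111) [heading=291, draw]
  -- iteration 2/6 --
  LT 201: heading 291 -> 132
  BK 19: (7.013,-0.111) -> (19.727,-14.23) [heading=132, draw]
  FD 7: (19.727,-14.23) -> (15.043,-9.028) [heading=132, draw]
  -- iteration 3/6 --
  LT 201: heading 132 -> 333
  BK 19: (15.043,-9.028) -> (-1.886,-0.403) [heading=333, draw]
  FD 7: (-1.886,-0.403) -> (4.351,-3.581) [heading=333, draw]
  -- iteration 4/6 --
  LT 201: heading 333 -> 174
  BK 19: (4.351,-3.581) -> (23.247,-5.567) [heading=174, draw]
  FD 7: (23.247,-5.567) -> (16.285,-4.835) [heading=174, draw]
  -- iteration 5/6 --
  LT 201: heading 174 -> 15
  BK 19: (16.285,-4.835) -> (-2.068,-9.752) [heading=15, draw]
  FD 7: (-2.068,-9.752) -> (4.694,-7.941) [heading=15, draw]
  -- iteration 6/6 --
  LT 201: heading 15 -> 216
  BK 19: (4.694,-7.941) -> (20.065,3.227) [heading=216, draw]
  FD 7: (20.065,3.227) -> (14.402,-0.887) [heading=216, draw]
]
PU: pen up
PD: pen down
RT 180: heading 216 -> 36
PU: pen up
FD 1: (14.402,-0.887) -> (15.211,-0.3) [heading=36, move]
Final: pos=(15.211,-0.3), heading=36, 14 segment(s) drawn
Segments drawn: 14

Answer: 14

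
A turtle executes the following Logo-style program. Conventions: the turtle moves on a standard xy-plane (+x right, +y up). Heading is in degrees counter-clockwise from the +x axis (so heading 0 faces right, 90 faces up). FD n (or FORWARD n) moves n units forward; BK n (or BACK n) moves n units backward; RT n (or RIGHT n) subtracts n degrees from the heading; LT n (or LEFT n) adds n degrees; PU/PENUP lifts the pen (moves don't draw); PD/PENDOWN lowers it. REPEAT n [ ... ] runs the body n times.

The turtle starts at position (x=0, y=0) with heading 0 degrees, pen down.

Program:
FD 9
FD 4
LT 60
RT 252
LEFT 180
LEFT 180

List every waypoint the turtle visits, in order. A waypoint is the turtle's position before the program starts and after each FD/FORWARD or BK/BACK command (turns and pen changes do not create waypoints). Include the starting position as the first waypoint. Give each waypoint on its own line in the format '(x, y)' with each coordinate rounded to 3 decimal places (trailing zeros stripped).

Answer: (0, 0)
(9, 0)
(13, 0)

Derivation:
Executing turtle program step by step:
Start: pos=(0,0), heading=0, pen down
FD 9: (0,0) -> (9,0) [heading=0, draw]
FD 4: (9,0) -> (13,0) [heading=0, draw]
LT 60: heading 0 -> 60
RT 252: heading 60 -> 168
LT 180: heading 168 -> 348
LT 180: heading 348 -> 168
Final: pos=(13,0), heading=168, 2 segment(s) drawn
Waypoints (3 total):
(0, 0)
(9, 0)
(13, 0)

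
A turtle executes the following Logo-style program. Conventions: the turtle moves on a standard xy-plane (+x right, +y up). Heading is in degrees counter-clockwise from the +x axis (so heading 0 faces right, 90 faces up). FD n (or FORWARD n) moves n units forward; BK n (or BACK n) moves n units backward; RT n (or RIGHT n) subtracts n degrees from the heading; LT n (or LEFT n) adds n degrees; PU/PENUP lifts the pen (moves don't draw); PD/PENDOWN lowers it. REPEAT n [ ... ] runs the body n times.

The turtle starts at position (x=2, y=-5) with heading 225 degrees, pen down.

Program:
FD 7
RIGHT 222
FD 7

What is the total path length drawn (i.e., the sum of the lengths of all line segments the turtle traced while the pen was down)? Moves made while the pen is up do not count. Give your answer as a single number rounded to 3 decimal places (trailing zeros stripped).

Executing turtle program step by step:
Start: pos=(2,-5), heading=225, pen down
FD 7: (2,-5) -> (-2.95,-9.95) [heading=225, draw]
RT 222: heading 225 -> 3
FD 7: (-2.95,-9.95) -> (4.041,-9.583) [heading=3, draw]
Final: pos=(4.041,-9.583), heading=3, 2 segment(s) drawn

Segment lengths:
  seg 1: (2,-5) -> (-2.95,-9.95), length = 7
  seg 2: (-2.95,-9.95) -> (4.041,-9.583), length = 7
Total = 14

Answer: 14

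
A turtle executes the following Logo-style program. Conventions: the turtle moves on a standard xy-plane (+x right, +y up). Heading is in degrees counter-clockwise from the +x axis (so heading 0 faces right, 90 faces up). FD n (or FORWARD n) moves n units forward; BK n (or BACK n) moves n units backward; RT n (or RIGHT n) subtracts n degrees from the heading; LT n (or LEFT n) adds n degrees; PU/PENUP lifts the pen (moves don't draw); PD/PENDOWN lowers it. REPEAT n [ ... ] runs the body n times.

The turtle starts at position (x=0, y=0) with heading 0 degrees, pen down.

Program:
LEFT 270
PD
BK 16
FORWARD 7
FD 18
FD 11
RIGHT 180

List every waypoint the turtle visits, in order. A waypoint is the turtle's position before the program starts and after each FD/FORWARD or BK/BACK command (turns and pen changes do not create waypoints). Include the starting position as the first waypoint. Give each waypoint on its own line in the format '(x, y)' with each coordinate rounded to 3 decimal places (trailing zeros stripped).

Answer: (0, 0)
(0, 16)
(0, 9)
(0, -9)
(0, -20)

Derivation:
Executing turtle program step by step:
Start: pos=(0,0), heading=0, pen down
LT 270: heading 0 -> 270
PD: pen down
BK 16: (0,0) -> (0,16) [heading=270, draw]
FD 7: (0,16) -> (0,9) [heading=270, draw]
FD 18: (0,9) -> (0,-9) [heading=270, draw]
FD 11: (0,-9) -> (0,-20) [heading=270, draw]
RT 180: heading 270 -> 90
Final: pos=(0,-20), heading=90, 4 segment(s) drawn
Waypoints (5 total):
(0, 0)
(0, 16)
(0, 9)
(0, -9)
(0, -20)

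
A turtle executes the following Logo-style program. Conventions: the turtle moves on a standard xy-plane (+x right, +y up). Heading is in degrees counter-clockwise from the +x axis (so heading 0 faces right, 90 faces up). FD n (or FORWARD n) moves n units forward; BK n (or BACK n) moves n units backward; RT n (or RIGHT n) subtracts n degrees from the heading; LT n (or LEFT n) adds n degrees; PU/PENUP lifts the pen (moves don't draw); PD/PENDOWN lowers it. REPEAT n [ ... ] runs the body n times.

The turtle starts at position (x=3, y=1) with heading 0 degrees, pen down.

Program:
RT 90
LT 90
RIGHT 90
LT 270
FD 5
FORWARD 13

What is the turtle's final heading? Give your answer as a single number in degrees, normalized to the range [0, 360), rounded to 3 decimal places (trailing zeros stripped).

Executing turtle program step by step:
Start: pos=(3,1), heading=0, pen down
RT 90: heading 0 -> 270
LT 90: heading 270 -> 0
RT 90: heading 0 -> 270
LT 270: heading 270 -> 180
FD 5: (3,1) -> (-2,1) [heading=180, draw]
FD 13: (-2,1) -> (-15,1) [heading=180, draw]
Final: pos=(-15,1), heading=180, 2 segment(s) drawn

Answer: 180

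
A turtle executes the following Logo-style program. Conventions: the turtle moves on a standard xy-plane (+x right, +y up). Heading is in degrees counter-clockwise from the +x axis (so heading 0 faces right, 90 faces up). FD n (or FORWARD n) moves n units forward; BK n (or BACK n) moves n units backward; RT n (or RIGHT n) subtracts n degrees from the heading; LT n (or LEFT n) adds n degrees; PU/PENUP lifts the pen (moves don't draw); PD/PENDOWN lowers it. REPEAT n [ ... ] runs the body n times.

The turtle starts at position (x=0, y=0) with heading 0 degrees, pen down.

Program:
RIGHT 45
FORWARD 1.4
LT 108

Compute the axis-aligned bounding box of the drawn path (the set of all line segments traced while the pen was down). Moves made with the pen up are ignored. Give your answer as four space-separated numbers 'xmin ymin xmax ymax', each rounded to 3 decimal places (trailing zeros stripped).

Executing turtle program step by step:
Start: pos=(0,0), heading=0, pen down
RT 45: heading 0 -> 315
FD 1.4: (0,0) -> (0.99,-0.99) [heading=315, draw]
LT 108: heading 315 -> 63
Final: pos=(0.99,-0.99), heading=63, 1 segment(s) drawn

Segment endpoints: x in {0, 0.99}, y in {-0.99, 0}
xmin=0, ymin=-0.99, xmax=0.99, ymax=0

Answer: 0 -0.99 0.99 0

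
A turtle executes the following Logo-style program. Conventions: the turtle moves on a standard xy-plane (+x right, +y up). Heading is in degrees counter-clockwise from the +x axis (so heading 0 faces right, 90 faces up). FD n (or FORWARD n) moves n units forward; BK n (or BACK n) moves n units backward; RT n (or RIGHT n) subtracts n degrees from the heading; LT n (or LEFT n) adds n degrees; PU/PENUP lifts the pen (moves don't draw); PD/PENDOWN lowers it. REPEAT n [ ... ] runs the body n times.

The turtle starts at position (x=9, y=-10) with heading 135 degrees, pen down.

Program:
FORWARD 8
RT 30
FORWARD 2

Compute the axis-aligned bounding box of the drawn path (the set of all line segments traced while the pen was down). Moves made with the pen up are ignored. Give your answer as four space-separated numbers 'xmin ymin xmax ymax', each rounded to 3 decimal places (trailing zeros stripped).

Executing turtle program step by step:
Start: pos=(9,-10), heading=135, pen down
FD 8: (9,-10) -> (3.343,-4.343) [heading=135, draw]
RT 30: heading 135 -> 105
FD 2: (3.343,-4.343) -> (2.826,-2.411) [heading=105, draw]
Final: pos=(2.826,-2.411), heading=105, 2 segment(s) drawn

Segment endpoints: x in {2.826, 3.343, 9}, y in {-10, -4.343, -2.411}
xmin=2.826, ymin=-10, xmax=9, ymax=-2.411

Answer: 2.826 -10 9 -2.411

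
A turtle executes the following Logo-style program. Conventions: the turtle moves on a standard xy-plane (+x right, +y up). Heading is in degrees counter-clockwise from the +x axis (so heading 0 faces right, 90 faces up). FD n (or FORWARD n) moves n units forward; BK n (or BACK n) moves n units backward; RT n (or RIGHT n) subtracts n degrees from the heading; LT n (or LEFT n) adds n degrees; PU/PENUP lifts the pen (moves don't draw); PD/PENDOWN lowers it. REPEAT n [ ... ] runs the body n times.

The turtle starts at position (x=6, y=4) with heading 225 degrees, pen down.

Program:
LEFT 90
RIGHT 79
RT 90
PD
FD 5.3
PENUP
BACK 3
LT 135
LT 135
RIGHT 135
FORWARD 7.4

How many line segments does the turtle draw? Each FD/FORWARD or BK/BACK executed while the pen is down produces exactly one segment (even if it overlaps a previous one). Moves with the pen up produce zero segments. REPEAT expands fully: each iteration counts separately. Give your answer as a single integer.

Executing turtle program step by step:
Start: pos=(6,4), heading=225, pen down
LT 90: heading 225 -> 315
RT 79: heading 315 -> 236
RT 90: heading 236 -> 146
PD: pen down
FD 5.3: (6,4) -> (1.606,6.964) [heading=146, draw]
PU: pen up
BK 3: (1.606,6.964) -> (4.093,5.286) [heading=146, move]
LT 135: heading 146 -> 281
LT 135: heading 281 -> 56
RT 135: heading 56 -> 281
FD 7.4: (4.093,5.286) -> (5.505,-1.978) [heading=281, move]
Final: pos=(5.505,-1.978), heading=281, 1 segment(s) drawn
Segments drawn: 1

Answer: 1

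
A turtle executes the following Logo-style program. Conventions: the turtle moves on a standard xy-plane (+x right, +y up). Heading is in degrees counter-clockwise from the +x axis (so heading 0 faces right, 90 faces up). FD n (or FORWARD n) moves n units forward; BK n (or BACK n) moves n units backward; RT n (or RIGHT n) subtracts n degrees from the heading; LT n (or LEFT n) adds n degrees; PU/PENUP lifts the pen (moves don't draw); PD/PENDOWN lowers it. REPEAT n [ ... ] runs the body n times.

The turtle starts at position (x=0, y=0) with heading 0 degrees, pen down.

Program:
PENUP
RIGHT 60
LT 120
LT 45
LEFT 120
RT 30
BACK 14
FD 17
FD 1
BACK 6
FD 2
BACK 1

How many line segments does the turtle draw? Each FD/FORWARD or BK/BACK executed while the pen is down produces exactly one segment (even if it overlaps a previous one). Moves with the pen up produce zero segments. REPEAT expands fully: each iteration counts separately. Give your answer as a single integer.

Answer: 0

Derivation:
Executing turtle program step by step:
Start: pos=(0,0), heading=0, pen down
PU: pen up
RT 60: heading 0 -> 300
LT 120: heading 300 -> 60
LT 45: heading 60 -> 105
LT 120: heading 105 -> 225
RT 30: heading 225 -> 195
BK 14: (0,0) -> (13.523,3.623) [heading=195, move]
FD 17: (13.523,3.623) -> (-2.898,-0.776) [heading=195, move]
FD 1: (-2.898,-0.776) -> (-3.864,-1.035) [heading=195, move]
BK 6: (-3.864,-1.035) -> (1.932,0.518) [heading=195, move]
FD 2: (1.932,0.518) -> (0,0) [heading=195, move]
BK 1: (0,0) -> (0.966,0.259) [heading=195, move]
Final: pos=(0.966,0.259), heading=195, 0 segment(s) drawn
Segments drawn: 0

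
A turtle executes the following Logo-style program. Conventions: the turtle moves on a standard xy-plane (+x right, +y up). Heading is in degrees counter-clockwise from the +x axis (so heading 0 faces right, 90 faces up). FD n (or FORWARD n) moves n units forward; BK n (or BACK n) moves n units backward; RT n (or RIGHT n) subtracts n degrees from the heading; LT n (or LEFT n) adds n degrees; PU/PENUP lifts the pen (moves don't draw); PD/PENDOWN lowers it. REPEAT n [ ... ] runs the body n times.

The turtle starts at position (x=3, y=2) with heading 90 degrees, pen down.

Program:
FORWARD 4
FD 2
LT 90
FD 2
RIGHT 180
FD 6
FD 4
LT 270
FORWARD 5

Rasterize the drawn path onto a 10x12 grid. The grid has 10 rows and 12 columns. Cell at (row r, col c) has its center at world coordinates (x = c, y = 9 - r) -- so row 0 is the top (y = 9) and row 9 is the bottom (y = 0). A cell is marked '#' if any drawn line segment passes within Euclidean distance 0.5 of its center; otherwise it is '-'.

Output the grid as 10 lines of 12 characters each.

Segment 0: (3,2) -> (3,6)
Segment 1: (3,6) -> (3,8)
Segment 2: (3,8) -> (1,8)
Segment 3: (1,8) -> (7,8)
Segment 4: (7,8) -> (11,8)
Segment 5: (11,8) -> (11,3)

Answer: ------------
-###########
---#-------#
---#-------#
---#-------#
---#-------#
---#-------#
---#--------
------------
------------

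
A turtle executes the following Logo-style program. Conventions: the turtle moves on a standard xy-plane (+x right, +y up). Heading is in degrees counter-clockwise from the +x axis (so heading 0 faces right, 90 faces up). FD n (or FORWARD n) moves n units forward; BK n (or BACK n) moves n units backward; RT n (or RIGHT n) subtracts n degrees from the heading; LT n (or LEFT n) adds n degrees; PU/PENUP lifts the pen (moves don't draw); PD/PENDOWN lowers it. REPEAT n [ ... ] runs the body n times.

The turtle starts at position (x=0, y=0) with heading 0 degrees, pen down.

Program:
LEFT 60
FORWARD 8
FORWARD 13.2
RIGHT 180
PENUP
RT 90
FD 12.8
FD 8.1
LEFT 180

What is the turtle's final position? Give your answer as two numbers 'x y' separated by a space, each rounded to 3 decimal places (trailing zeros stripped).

Answer: -7.5 28.81

Derivation:
Executing turtle program step by step:
Start: pos=(0,0), heading=0, pen down
LT 60: heading 0 -> 60
FD 8: (0,0) -> (4,6.928) [heading=60, draw]
FD 13.2: (4,6.928) -> (10.6,18.36) [heading=60, draw]
RT 180: heading 60 -> 240
PU: pen up
RT 90: heading 240 -> 150
FD 12.8: (10.6,18.36) -> (-0.485,24.76) [heading=150, move]
FD 8.1: (-0.485,24.76) -> (-7.5,28.81) [heading=150, move]
LT 180: heading 150 -> 330
Final: pos=(-7.5,28.81), heading=330, 2 segment(s) drawn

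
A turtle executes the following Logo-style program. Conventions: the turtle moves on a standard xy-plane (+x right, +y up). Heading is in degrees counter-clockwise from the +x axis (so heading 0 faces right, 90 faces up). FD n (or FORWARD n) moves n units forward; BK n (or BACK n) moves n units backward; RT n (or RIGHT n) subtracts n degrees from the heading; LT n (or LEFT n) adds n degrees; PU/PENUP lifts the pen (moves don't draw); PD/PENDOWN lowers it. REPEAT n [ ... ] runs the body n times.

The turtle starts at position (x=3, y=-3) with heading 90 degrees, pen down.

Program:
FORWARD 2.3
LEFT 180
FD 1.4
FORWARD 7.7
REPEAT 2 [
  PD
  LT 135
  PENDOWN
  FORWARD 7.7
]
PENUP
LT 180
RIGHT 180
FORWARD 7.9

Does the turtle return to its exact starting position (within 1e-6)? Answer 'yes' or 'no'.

Executing turtle program step by step:
Start: pos=(3,-3), heading=90, pen down
FD 2.3: (3,-3) -> (3,-0.7) [heading=90, draw]
LT 180: heading 90 -> 270
FD 1.4: (3,-0.7) -> (3,-2.1) [heading=270, draw]
FD 7.7: (3,-2.1) -> (3,-9.8) [heading=270, draw]
REPEAT 2 [
  -- iteration 1/2 --
  PD: pen down
  LT 135: heading 270 -> 45
  PD: pen down
  FD 7.7: (3,-9.8) -> (8.445,-4.355) [heading=45, draw]
  -- iteration 2/2 --
  PD: pen down
  LT 135: heading 45 -> 180
  PD: pen down
  FD 7.7: (8.445,-4.355) -> (0.745,-4.355) [heading=180, draw]
]
PU: pen up
LT 180: heading 180 -> 0
RT 180: heading 0 -> 180
FD 7.9: (0.745,-4.355) -> (-7.155,-4.355) [heading=180, move]
Final: pos=(-7.155,-4.355), heading=180, 5 segment(s) drawn

Start position: (3, -3)
Final position: (-7.155, -4.355)
Distance = 10.245; >= 1e-6 -> NOT closed

Answer: no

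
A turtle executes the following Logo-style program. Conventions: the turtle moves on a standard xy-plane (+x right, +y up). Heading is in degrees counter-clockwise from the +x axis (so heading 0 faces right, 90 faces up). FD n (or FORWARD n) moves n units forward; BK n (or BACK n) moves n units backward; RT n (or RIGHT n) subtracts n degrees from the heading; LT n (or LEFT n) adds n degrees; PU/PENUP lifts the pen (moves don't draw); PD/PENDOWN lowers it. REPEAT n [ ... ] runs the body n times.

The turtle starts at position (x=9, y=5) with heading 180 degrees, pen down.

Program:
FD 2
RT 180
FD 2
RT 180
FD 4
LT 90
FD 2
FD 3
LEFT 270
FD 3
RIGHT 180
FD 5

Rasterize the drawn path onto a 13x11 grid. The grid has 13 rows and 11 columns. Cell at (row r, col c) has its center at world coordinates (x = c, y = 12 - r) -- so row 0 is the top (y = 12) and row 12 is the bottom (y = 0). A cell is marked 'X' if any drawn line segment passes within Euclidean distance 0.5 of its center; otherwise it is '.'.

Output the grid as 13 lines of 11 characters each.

Segment 0: (9,5) -> (7,5)
Segment 1: (7,5) -> (9,5)
Segment 2: (9,5) -> (5,5)
Segment 3: (5,5) -> (5,3)
Segment 4: (5,3) -> (5,-0)
Segment 5: (5,-0) -> (2,-0)
Segment 6: (2,-0) -> (7,-0)

Answer: ...........
...........
...........
...........
...........
...........
...........
.....XXXXX.
.....X.....
.....X.....
.....X.....
.....X.....
..XXXXXX...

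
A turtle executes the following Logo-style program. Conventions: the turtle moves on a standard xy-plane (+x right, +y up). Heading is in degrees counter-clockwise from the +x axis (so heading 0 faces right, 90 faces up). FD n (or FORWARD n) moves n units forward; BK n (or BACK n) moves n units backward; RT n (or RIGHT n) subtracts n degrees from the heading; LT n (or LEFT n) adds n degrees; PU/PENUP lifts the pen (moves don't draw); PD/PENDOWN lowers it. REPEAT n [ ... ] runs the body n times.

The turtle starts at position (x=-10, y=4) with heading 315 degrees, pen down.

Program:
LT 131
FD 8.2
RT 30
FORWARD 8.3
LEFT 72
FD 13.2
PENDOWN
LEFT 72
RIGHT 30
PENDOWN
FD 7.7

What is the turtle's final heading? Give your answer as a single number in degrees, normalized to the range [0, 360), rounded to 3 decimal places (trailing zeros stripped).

Answer: 170

Derivation:
Executing turtle program step by step:
Start: pos=(-10,4), heading=315, pen down
LT 131: heading 315 -> 86
FD 8.2: (-10,4) -> (-9.428,12.18) [heading=86, draw]
RT 30: heading 86 -> 56
FD 8.3: (-9.428,12.18) -> (-4.787,19.061) [heading=56, draw]
LT 72: heading 56 -> 128
FD 13.2: (-4.787,19.061) -> (-12.913,29.463) [heading=128, draw]
PD: pen down
LT 72: heading 128 -> 200
RT 30: heading 200 -> 170
PD: pen down
FD 7.7: (-12.913,29.463) -> (-20.496,30.8) [heading=170, draw]
Final: pos=(-20.496,30.8), heading=170, 4 segment(s) drawn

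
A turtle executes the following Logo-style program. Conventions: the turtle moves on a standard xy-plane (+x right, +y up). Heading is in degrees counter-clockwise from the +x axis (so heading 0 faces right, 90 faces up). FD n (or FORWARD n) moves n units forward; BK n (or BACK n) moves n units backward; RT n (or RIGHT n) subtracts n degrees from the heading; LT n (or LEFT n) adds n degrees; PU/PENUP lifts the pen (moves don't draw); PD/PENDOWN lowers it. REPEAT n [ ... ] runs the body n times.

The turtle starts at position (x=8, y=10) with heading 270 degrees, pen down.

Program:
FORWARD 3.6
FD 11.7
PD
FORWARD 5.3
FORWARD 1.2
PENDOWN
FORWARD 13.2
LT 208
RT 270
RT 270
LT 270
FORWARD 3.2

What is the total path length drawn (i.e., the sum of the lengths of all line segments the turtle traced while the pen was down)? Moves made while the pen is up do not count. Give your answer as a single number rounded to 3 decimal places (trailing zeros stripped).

Answer: 38.2

Derivation:
Executing turtle program step by step:
Start: pos=(8,10), heading=270, pen down
FD 3.6: (8,10) -> (8,6.4) [heading=270, draw]
FD 11.7: (8,6.4) -> (8,-5.3) [heading=270, draw]
PD: pen down
FD 5.3: (8,-5.3) -> (8,-10.6) [heading=270, draw]
FD 1.2: (8,-10.6) -> (8,-11.8) [heading=270, draw]
PD: pen down
FD 13.2: (8,-11.8) -> (8,-25) [heading=270, draw]
LT 208: heading 270 -> 118
RT 270: heading 118 -> 208
RT 270: heading 208 -> 298
LT 270: heading 298 -> 208
FD 3.2: (8,-25) -> (5.175,-26.502) [heading=208, draw]
Final: pos=(5.175,-26.502), heading=208, 6 segment(s) drawn

Segment lengths:
  seg 1: (8,10) -> (8,6.4), length = 3.6
  seg 2: (8,6.4) -> (8,-5.3), length = 11.7
  seg 3: (8,-5.3) -> (8,-10.6), length = 5.3
  seg 4: (8,-10.6) -> (8,-11.8), length = 1.2
  seg 5: (8,-11.8) -> (8,-25), length = 13.2
  seg 6: (8,-25) -> (5.175,-26.502), length = 3.2
Total = 38.2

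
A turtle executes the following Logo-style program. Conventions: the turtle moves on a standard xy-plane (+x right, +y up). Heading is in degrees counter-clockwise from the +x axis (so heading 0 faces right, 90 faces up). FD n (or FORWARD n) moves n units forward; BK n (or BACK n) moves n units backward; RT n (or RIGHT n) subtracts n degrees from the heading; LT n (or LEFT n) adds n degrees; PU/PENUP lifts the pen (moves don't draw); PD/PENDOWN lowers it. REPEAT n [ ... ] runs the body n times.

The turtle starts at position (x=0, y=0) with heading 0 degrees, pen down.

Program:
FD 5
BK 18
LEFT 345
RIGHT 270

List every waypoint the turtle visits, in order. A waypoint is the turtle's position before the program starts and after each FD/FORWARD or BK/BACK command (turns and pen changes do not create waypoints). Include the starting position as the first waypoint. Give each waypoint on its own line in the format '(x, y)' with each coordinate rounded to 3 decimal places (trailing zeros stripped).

Answer: (0, 0)
(5, 0)
(-13, 0)

Derivation:
Executing turtle program step by step:
Start: pos=(0,0), heading=0, pen down
FD 5: (0,0) -> (5,0) [heading=0, draw]
BK 18: (5,0) -> (-13,0) [heading=0, draw]
LT 345: heading 0 -> 345
RT 270: heading 345 -> 75
Final: pos=(-13,0), heading=75, 2 segment(s) drawn
Waypoints (3 total):
(0, 0)
(5, 0)
(-13, 0)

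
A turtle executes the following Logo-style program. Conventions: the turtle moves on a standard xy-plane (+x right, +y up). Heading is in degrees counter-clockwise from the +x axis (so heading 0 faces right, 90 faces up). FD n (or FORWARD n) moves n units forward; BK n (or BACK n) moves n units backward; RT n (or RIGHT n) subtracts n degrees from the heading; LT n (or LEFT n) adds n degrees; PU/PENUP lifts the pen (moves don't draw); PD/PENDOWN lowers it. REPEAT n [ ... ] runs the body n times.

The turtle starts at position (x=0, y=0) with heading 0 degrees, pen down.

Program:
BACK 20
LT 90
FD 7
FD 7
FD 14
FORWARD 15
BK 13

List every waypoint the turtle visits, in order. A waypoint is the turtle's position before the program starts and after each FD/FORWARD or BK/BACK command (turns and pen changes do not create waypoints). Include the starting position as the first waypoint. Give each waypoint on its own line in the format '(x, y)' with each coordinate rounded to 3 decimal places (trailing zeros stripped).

Answer: (0, 0)
(-20, 0)
(-20, 7)
(-20, 14)
(-20, 28)
(-20, 43)
(-20, 30)

Derivation:
Executing turtle program step by step:
Start: pos=(0,0), heading=0, pen down
BK 20: (0,0) -> (-20,0) [heading=0, draw]
LT 90: heading 0 -> 90
FD 7: (-20,0) -> (-20,7) [heading=90, draw]
FD 7: (-20,7) -> (-20,14) [heading=90, draw]
FD 14: (-20,14) -> (-20,28) [heading=90, draw]
FD 15: (-20,28) -> (-20,43) [heading=90, draw]
BK 13: (-20,43) -> (-20,30) [heading=90, draw]
Final: pos=(-20,30), heading=90, 6 segment(s) drawn
Waypoints (7 total):
(0, 0)
(-20, 0)
(-20, 7)
(-20, 14)
(-20, 28)
(-20, 43)
(-20, 30)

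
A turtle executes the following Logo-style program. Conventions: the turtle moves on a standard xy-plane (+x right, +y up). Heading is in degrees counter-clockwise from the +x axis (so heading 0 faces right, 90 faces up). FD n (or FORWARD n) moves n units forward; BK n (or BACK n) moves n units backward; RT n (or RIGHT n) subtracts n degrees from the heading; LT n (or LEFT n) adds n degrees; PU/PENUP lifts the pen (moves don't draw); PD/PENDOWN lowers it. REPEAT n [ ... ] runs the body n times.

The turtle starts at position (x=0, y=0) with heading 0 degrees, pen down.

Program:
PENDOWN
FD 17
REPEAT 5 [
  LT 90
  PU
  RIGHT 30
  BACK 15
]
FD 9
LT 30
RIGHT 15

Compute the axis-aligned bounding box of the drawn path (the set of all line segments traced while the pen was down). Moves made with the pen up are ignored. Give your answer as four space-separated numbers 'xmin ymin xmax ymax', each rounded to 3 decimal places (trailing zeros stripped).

Answer: 0 0 17 0

Derivation:
Executing turtle program step by step:
Start: pos=(0,0), heading=0, pen down
PD: pen down
FD 17: (0,0) -> (17,0) [heading=0, draw]
REPEAT 5 [
  -- iteration 1/5 --
  LT 90: heading 0 -> 90
  PU: pen up
  RT 30: heading 90 -> 60
  BK 15: (17,0) -> (9.5,-12.99) [heading=60, move]
  -- iteration 2/5 --
  LT 90: heading 60 -> 150
  PU: pen up
  RT 30: heading 150 -> 120
  BK 15: (9.5,-12.99) -> (17,-25.981) [heading=120, move]
  -- iteration 3/5 --
  LT 90: heading 120 -> 210
  PU: pen up
  RT 30: heading 210 -> 180
  BK 15: (17,-25.981) -> (32,-25.981) [heading=180, move]
  -- iteration 4/5 --
  LT 90: heading 180 -> 270
  PU: pen up
  RT 30: heading 270 -> 240
  BK 15: (32,-25.981) -> (39.5,-12.99) [heading=240, move]
  -- iteration 5/5 --
  LT 90: heading 240 -> 330
  PU: pen up
  RT 30: heading 330 -> 300
  BK 15: (39.5,-12.99) -> (32,0) [heading=300, move]
]
FD 9: (32,0) -> (36.5,-7.794) [heading=300, move]
LT 30: heading 300 -> 330
RT 15: heading 330 -> 315
Final: pos=(36.5,-7.794), heading=315, 1 segment(s) drawn

Segment endpoints: x in {0, 17}, y in {0}
xmin=0, ymin=0, xmax=17, ymax=0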